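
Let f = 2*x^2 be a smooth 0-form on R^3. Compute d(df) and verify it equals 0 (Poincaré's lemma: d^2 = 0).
d(df) = 0

Step 1: df = sum_i (∂f/∂x_i) dx_i = (4*x) dx + (0) dy + (0) dz.
Step 2: Apply d again. Using the 1-form formula, the coefficient of dx ∧ dy in d(df) is ∂^2 f/∂x ∂y - ∂^2 f/∂y ∂x = (0) - (0) = 0 (equality of mixed partials for smooth f).
Similarly for dx ∧ dz and dy ∧ dz — all coefficients vanish. So d(df) = 0.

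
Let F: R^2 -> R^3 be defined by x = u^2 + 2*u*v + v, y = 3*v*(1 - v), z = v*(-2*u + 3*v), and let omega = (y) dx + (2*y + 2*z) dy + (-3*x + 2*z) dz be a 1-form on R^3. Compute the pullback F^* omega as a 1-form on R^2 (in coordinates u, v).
F^* omega = (2*v*(3*u^2 + 7*u*v + 3*u - 9*v^2 + 6*v)) du + (6*u^3 + 2*u^2*v - 54*u*v^2 + 36*v^3 - 57*v^2 + 21*v) dv

Using F^*(f dg) = (f ∘ F) d(g ∘ F), substitute each coordinate x_i by F_i(u, v) in f_i, and replace dx_i by d F_i = (∂F_i/∂u) du + (∂F_i/∂v) dv.
  For the x component: f_1(F) = 3*v*(1 - v); d F_1 = (2*u + 2*v) du + (2*u + 1) dv
  For the y component: f_2(F) = 2*v*(3 - 2*u); d F_2 = (0) du + (3 - 6*v) dv
  For the z component: f_3(F) = -3*u^2 - 10*u*v + 6*v^2 - 3*v; d F_3 = (-2*v) du + (-2*u + 6*v) dv
Combining and collecting du, dv coefficients:
  coeff of du: 2*v*(3*u^2 + 7*u*v + 3*u - 9*v^2 + 6*v)
  coeff of dv: 6*u^3 + 2*u^2*v - 54*u*v^2 + 36*v^3 - 57*v^2 + 21*v
F^* omega = (2*v*(3*u^2 + 7*u*v + 3*u - 9*v^2 + 6*v)) du + (6*u^3 + 2*u^2*v - 54*u*v^2 + 36*v^3 - 57*v^2 + 21*v) dv.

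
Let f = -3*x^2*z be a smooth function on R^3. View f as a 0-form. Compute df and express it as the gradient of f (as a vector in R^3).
df = (-6*x*z) dx + (0) dy + (-3*x^2) dz; grad f = (-6*x*z, 0, -3*x^2)

For a 0-form f, d f = (∂f/∂x) dx + (∂f/∂y) dy + (∂f/∂z) dz. The components of the vector representation are exactly the entries of grad f in Cartesian coordinates:
  ∂f/∂x = -6*x*z
  ∂f/∂y = 0
  ∂f/∂z = -3*x^2.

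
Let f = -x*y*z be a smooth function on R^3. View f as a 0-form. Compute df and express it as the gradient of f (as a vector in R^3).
df = (-y*z) dx + (-x*z) dy + (-x*y) dz; grad f = (-y*z, -x*z, -x*y)

For a 0-form f, d f = (∂f/∂x) dx + (∂f/∂y) dy + (∂f/∂z) dz. The components of the vector representation are exactly the entries of grad f in Cartesian coordinates:
  ∂f/∂x = -y*z
  ∂f/∂y = -x*z
  ∂f/∂z = -x*y.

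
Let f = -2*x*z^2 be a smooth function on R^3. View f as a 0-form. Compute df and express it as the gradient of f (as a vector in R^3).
df = (-2*z^2) dx + (0) dy + (-4*x*z) dz; grad f = (-2*z^2, 0, -4*x*z)

For a 0-form f, d f = (∂f/∂x) dx + (∂f/∂y) dy + (∂f/∂z) dz. The components of the vector representation are exactly the entries of grad f in Cartesian coordinates:
  ∂f/∂x = -2*z^2
  ∂f/∂y = 0
  ∂f/∂z = -4*x*z.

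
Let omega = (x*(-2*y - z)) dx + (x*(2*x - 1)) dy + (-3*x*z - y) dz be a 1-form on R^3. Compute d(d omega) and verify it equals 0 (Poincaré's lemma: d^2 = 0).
d(d omega) = 0

Step 1: d omega = sum_{i<j} (∂f_j/∂x_i - ∂f_i/∂x_j) dx_i ∧ dx_j:
  coeff of dx ∧ dy: 6*x - 1
  coeff of dx ∧ dz: x - 3*z
  coeff of dy ∧ dz: -1
Step 2: Apply d again to each 2-form coefficient. The only possible 3-form in R^3 is dx ∧ dy ∧ dz, with coefficient
  ∂(coeff of dy∧dz)/∂x - ∂(coeff of dx∧dz)/∂y + ∂(coeff of dx∧dy)/∂z
  = ∂/∂x (-1) - ∂/∂y (x - 3*z) + ∂/∂z (6*x - 1).
Each of these terms simplifies to sums of mixed partials that cancel in pairs. The result is 0 (by equality of mixed partials for smooth functions — Schwarz / Clairaut).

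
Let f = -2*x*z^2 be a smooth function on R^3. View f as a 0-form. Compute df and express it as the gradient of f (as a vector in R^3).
df = (-2*z^2) dx + (0) dy + (-4*x*z) dz; grad f = (-2*z^2, 0, -4*x*z)

For a 0-form f, d f = (∂f/∂x) dx + (∂f/∂y) dy + (∂f/∂z) dz. The components of the vector representation are exactly the entries of grad f in Cartesian coordinates:
  ∂f/∂x = -2*z^2
  ∂f/∂y = 0
  ∂f/∂z = -4*x*z.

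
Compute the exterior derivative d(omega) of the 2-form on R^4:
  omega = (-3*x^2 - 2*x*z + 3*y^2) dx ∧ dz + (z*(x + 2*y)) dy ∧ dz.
d(omega) = (-6*y + z) dx ∧ dy ∧ dz

For a 2-form omega = sum_{i<j} g_{ij} dx_i ∧ dx_j, the exterior derivative is
  d(omega) = sum_{i<j} d(g_{ij}) ∧ dx_i ∧ dx_j = sum_{i<j, k} (∂g_{ij}/∂x_k) dx_k ∧ dx_i ∧ dx_j.
Expand each term, using dx_k ∧ dx_i ∧ dx_j = sgn(permutation) dx_{(a)} ∧ dx_{(b)} ∧ dx_{(c)} with (a < b < c) sorted:
  d(-3*x^2 - 2*x*z + 3*y^2) includes (∂/∂y)(-3*x^2 - 2*x*z + 3*y^2) dy = (6*y) dy, which multiplied by dx ∧ dz gives (-6*y) dx ∧ dy ∧ dz
  d(z*(x + 2*y)) includes (∂/∂x)(z*(x + 2*y)) dx = (z) dx, which multiplied by dy ∧ dz gives (z) dx ∧ dy ∧ dz
Collecting like 3-forms: d(omega) = (-6*y + z) dx ∧ dy ∧ dz.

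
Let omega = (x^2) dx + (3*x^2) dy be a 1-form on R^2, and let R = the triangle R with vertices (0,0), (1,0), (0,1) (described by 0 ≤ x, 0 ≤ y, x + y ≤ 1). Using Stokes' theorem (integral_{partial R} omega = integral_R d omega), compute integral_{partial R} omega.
integral_(partial R) omega = 1

Stokes: integral_partial_R omega = integral_R d omega with d omega = (∂Q/∂x - ∂P/∂y) dx ∧ dy.
  ∂Q/∂x = 6*x
  ∂P/∂y = 0
  integrand = ∂Q/∂x - ∂P/∂y = 6*x.
Integrating over R: integral_0^1 integral_0^{1-x} (6*x) dy dx = 1.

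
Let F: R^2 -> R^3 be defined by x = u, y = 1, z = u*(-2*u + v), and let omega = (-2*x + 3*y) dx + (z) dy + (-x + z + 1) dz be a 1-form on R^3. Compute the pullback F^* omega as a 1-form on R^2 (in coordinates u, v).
F^* omega = (8*u^3 - 6*u^2*v + 4*u^2 + u*v^2 - u*v - 6*u + v + 3) du + (u*(-2*u^2 + u*v - u + 1)) dv

Using F^*(f dg) = (f ∘ F) d(g ∘ F), substitute each coordinate x_i by F_i(u, v) in f_i, and replace dx_i by d F_i = (∂F_i/∂u) du + (∂F_i/∂v) dv.
  For the x component: f_1(F) = 3 - 2*u; d F_1 = (1) du + (0) dv
  For the y component: f_2(F) = u*(-2*u + v); d F_2 = (0) du + (0) dv
  For the z component: f_3(F) = -2*u^2 + u*v - u + 1; d F_3 = (-4*u + v) du + (u) dv
Combining and collecting du, dv coefficients:
  coeff of du: 8*u^3 - 6*u^2*v + 4*u^2 + u*v^2 - u*v - 6*u + v + 3
  coeff of dv: u*(-2*u^2 + u*v - u + 1)
F^* omega = (8*u^3 - 6*u^2*v + 4*u^2 + u*v^2 - u*v - 6*u + v + 3) du + (u*(-2*u^2 + u*v - u + 1)) dv.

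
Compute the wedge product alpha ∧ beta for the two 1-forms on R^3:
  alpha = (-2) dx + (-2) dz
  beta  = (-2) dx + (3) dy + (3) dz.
alpha ∧ beta = (-6) dx ∧ dy + (-10) dx ∧ dz + (6) dy ∧ dz

Distribute the wedge, using dx_i ∧ dx_j = -dx_j ∧ dx_i and dx_i ∧ dx_i = 0. For each pair (i, j) with i < j, the coefficient of dx_i ∧ dx_j in alpha ∧ beta is (alpha_i * beta_j - alpha_j * beta_i). Collecting: alpha ∧ beta = (-6) dx ∧ dy + (-10) dx ∧ dz + (6) dy ∧ dz.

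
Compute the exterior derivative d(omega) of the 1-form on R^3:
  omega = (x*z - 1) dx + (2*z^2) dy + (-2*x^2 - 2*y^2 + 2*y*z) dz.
d(omega) = (-5*x) dx ∧ dz + (-4*y - 2*z) dy ∧ dz

For a 1-form omega = sum_i f_i dx_i, the exterior derivative is
  d(omega) = sum_{i < j} (∂f_j/∂x_i - ∂f_i/∂x_j) dx_i ∧ dx_j.
  coefficient of dx ∧ dz: ∂f_3/∂x - ∂f_1/∂z = ∂(-2*x^2 - 2*y^2 + 2*y*z)/∂x - ∂(x*z - 1)/∂z = -5*x
  coefficient of dy ∧ dz: ∂f_3/∂y - ∂f_2/∂z = ∂(-2*x^2 - 2*y^2 + 2*y*z)/∂y - ∂(2*z^2)/∂z = -4*y - 2*z
Assembling: d(omega) = (-5*x) dx ∧ dz + (-4*y - 2*z) dy ∧ dz.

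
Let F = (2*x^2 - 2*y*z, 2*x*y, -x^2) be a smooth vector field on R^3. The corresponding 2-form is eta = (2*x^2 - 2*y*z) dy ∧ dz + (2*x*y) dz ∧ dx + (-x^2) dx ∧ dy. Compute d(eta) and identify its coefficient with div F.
d(eta) = (6*x) dx ∧ dy ∧ dz; div F = 6*x

For a 2-form in R^3 of the form above, applying d gives a 3-form with coefficient ∂P/∂x + ∂Q/∂y + ∂R/∂z:
  ∂P/∂x = 4*x
  ∂Q/∂y = 2*x
  ∂R/∂z = 0
Sum = 6*x, which is exactly div F.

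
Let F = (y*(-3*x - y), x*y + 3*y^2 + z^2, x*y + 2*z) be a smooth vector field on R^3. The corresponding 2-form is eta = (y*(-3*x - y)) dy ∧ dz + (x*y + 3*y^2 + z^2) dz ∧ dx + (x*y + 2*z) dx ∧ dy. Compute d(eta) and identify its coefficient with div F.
d(eta) = (x + 3*y + 2) dx ∧ dy ∧ dz; div F = x + 3*y + 2

For a 2-form in R^3 of the form above, applying d gives a 3-form with coefficient ∂P/∂x + ∂Q/∂y + ∂R/∂z:
  ∂P/∂x = -3*y
  ∂Q/∂y = x + 6*y
  ∂R/∂z = 2
Sum = x + 3*y + 2, which is exactly div F.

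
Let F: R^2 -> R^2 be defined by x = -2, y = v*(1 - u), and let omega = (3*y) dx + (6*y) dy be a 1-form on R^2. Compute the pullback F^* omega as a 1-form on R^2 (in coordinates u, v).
F^* omega = (6*v^2*(u - 1)) du + (6*v*(u^2 - 2*u + 1)) dv

Using F^*(f dg) = (f ∘ F) d(g ∘ F), substitute each coordinate x_i by F_i(u, v) in f_i, and replace dx_i by d F_i = (∂F_i/∂u) du + (∂F_i/∂v) dv.
  For the x component: f_1(F) = 3*v*(1 - u); d F_1 = (0) du + (0) dv
  For the y component: f_2(F) = 6*v*(1 - u); d F_2 = (-v) du + (1 - u) dv
Combining and collecting du, dv coefficients:
  coeff of du: 6*v^2*(u - 1)
  coeff of dv: 6*v*(u^2 - 2*u + 1)
F^* omega = (6*v^2*(u - 1)) du + (6*v*(u^2 - 2*u + 1)) dv.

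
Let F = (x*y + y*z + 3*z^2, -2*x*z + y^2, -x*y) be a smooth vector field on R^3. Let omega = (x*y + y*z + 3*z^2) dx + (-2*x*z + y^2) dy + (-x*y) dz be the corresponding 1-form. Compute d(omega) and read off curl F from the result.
d(omega) = (x) dy ∧ dz + (2*y + 6*z) dz ∧ dx + (-x - 3*z) dx ∧ dy; curl F = (x, 2*y + 6*z, -x - 3*z)

d omega = sum_{i<j} (∂f_j/∂x_i - ∂f_i/∂x_j) dx_i ∧ dx_j. Under the identification (dy ∧ dz, dz ∧ dx, dx ∧ dy) ↔ (e_x, e_y, e_z), the coefficients are exactly the components of curl F. Compute:
  ∂R/∂y - ∂Q/∂z = (-x) - (-2*x) = x
  ∂P/∂z - ∂R/∂x = (y + 6*z) - (-y) = 2*y + 6*z
  ∂Q/∂x - ∂P/∂y = (-2*z) - (x + z) = -x - 3*z.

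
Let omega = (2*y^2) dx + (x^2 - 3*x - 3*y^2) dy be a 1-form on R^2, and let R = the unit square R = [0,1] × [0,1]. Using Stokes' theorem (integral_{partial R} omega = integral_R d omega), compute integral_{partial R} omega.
integral_(partial R) omega = -4

Stokes: integral_partial_R omega = integral_R d omega with d omega = (∂Q/∂x - ∂P/∂y) dx ∧ dy.
  ∂Q/∂x = 2*x - 3
  ∂P/∂y = 4*y
  integrand = ∂Q/∂x - ∂P/∂y = 2*x - 4*y - 3.
Integrating over R: integral_0^1 integral_0^1 (2*x - 4*y - 3) dx dy = -4.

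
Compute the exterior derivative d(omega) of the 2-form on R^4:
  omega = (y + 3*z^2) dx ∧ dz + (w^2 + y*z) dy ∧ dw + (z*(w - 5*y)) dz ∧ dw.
d(omega) = (-1) dx ∧ dy ∧ dz + (-y - 5*z) dy ∧ dz ∧ dw

For a 2-form omega = sum_{i<j} g_{ij} dx_i ∧ dx_j, the exterior derivative is
  d(omega) = sum_{i<j} d(g_{ij}) ∧ dx_i ∧ dx_j = sum_{i<j, k} (∂g_{ij}/∂x_k) dx_k ∧ dx_i ∧ dx_j.
Expand each term, using dx_k ∧ dx_i ∧ dx_j = sgn(permutation) dx_{(a)} ∧ dx_{(b)} ∧ dx_{(c)} with (a < b < c) sorted:
  d(y + 3*z^2) includes (∂/∂y)(y + 3*z^2) dy = (1) dy, which multiplied by dx ∧ dz gives (-1) dx ∧ dy ∧ dz
  d(w^2 + y*z) includes (∂/∂z)(w^2 + y*z) dz = (y) dz, which multiplied by dy ∧ dw gives (-y) dy ∧ dz ∧ dw
  d(z*(w - 5*y)) includes (∂/∂y)(z*(w - 5*y)) dy = (-5*z) dy, which multiplied by dz ∧ dw gives (-5*z) dy ∧ dz ∧ dw
Collecting like 3-forms: d(omega) = (-1) dx ∧ dy ∧ dz + (-y - 5*z) dy ∧ dz ∧ dw.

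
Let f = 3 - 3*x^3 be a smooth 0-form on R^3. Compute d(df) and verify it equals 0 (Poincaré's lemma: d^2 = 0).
d(df) = 0

Step 1: df = sum_i (∂f/∂x_i) dx_i = (-9*x^2) dx + (0) dy + (0) dz.
Step 2: Apply d again. Using the 1-form formula, the coefficient of dx ∧ dy in d(df) is ∂^2 f/∂x ∂y - ∂^2 f/∂y ∂x = (0) - (0) = 0 (equality of mixed partials for smooth f).
Similarly for dx ∧ dz and dy ∧ dz — all coefficients vanish. So d(df) = 0.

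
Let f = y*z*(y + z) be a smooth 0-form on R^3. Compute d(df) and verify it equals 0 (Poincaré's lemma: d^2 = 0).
d(df) = 0

Step 1: df = sum_i (∂f/∂x_i) dx_i = (0) dx + (z*(2*y + z)) dy + (y*(y + 2*z)) dz.
Step 2: Apply d again. Using the 1-form formula, the coefficient of dx ∧ dy in d(df) is ∂^2 f/∂x ∂y - ∂^2 f/∂y ∂x = (0) - (0) = 0 (equality of mixed partials for smooth f).
Similarly for dx ∧ dz and dy ∧ dz — all coefficients vanish. So d(df) = 0.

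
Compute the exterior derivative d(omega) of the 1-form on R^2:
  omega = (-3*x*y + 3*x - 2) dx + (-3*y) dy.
d(omega) = (3*x) dx ∧ dy

For a 1-form omega = sum_i f_i dx_i, the exterior derivative is
  d(omega) = sum_{i < j} (∂f_j/∂x_i - ∂f_i/∂x_j) dx_i ∧ dx_j.
  coefficient of dx ∧ dy: ∂f_2/∂x - ∂f_1/∂y = ∂(-3*y)/∂x - ∂(-3*x*y + 3*x - 2)/∂y = 3*x
Assembling: d(omega) = (3*x) dx ∧ dy.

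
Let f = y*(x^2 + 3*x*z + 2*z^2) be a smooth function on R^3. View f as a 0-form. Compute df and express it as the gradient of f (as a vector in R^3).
df = (y*(2*x + 3*z)) dx + (x^2 + 3*x*z + 2*z^2) dy + (y*(3*x + 4*z)) dz; grad f = (y*(2*x + 3*z), x^2 + 3*x*z + 2*z^2, y*(3*x + 4*z))

For a 0-form f, d f = (∂f/∂x) dx + (∂f/∂y) dy + (∂f/∂z) dz. The components of the vector representation are exactly the entries of grad f in Cartesian coordinates:
  ∂f/∂x = y*(2*x + 3*z)
  ∂f/∂y = x^2 + 3*x*z + 2*z^2
  ∂f/∂z = y*(3*x + 4*z).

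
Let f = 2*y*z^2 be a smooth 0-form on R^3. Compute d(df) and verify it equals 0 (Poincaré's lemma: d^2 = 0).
d(df) = 0

Step 1: df = sum_i (∂f/∂x_i) dx_i = (0) dx + (2*z^2) dy + (4*y*z) dz.
Step 2: Apply d again. Using the 1-form formula, the coefficient of dx ∧ dy in d(df) is ∂^2 f/∂x ∂y - ∂^2 f/∂y ∂x = (0) - (0) = 0 (equality of mixed partials for smooth f).
Similarly for dx ∧ dz and dy ∧ dz — all coefficients vanish. So d(df) = 0.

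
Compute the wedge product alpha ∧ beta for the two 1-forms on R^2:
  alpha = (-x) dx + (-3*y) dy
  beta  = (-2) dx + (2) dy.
alpha ∧ beta = (-2*x - 6*y) dx ∧ dy

Distribute the wedge, using dx_i ∧ dx_j = -dx_j ∧ dx_i and dx_i ∧ dx_i = 0. For each pair (i, j) with i < j, the coefficient of dx_i ∧ dx_j in alpha ∧ beta is (alpha_i * beta_j - alpha_j * beta_i). Collecting: alpha ∧ beta = (-2*x - 6*y) dx ∧ dy.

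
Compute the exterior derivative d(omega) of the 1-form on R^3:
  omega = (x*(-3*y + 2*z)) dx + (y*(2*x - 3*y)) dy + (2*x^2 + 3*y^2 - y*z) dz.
d(omega) = (3*x + 2*y) dx ∧ dy + (2*x) dx ∧ dz + (6*y - z) dy ∧ dz

For a 1-form omega = sum_i f_i dx_i, the exterior derivative is
  d(omega) = sum_{i < j} (∂f_j/∂x_i - ∂f_i/∂x_j) dx_i ∧ dx_j.
  coefficient of dx ∧ dy: ∂f_2/∂x - ∂f_1/∂y = ∂(y*(2*x - 3*y))/∂x - ∂(x*(-3*y + 2*z))/∂y = 3*x + 2*y
  coefficient of dx ∧ dz: ∂f_3/∂x - ∂f_1/∂z = ∂(2*x^2 + 3*y^2 - y*z)/∂x - ∂(x*(-3*y + 2*z))/∂z = 2*x
  coefficient of dy ∧ dz: ∂f_3/∂y - ∂f_2/∂z = ∂(2*x^2 + 3*y^2 - y*z)/∂y - ∂(y*(2*x - 3*y))/∂z = 6*y - z
Assembling: d(omega) = (3*x + 2*y) dx ∧ dy + (2*x) dx ∧ dz + (6*y - z) dy ∧ dz.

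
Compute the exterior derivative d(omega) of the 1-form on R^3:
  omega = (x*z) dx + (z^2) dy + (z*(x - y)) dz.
d(omega) = (-x + z) dx ∧ dz + (-3*z) dy ∧ dz

For a 1-form omega = sum_i f_i dx_i, the exterior derivative is
  d(omega) = sum_{i < j} (∂f_j/∂x_i - ∂f_i/∂x_j) dx_i ∧ dx_j.
  coefficient of dx ∧ dz: ∂f_3/∂x - ∂f_1/∂z = ∂(z*(x - y))/∂x - ∂(x*z)/∂z = -x + z
  coefficient of dy ∧ dz: ∂f_3/∂y - ∂f_2/∂z = ∂(z*(x - y))/∂y - ∂(z^2)/∂z = -3*z
Assembling: d(omega) = (-x + z) dx ∧ dz + (-3*z) dy ∧ dz.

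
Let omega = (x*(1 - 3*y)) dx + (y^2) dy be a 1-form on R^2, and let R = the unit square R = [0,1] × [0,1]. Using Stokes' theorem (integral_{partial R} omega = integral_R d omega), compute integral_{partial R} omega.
integral_(partial R) omega = 3/2

Stokes: integral_partial_R omega = integral_R d omega with d omega = (∂Q/∂x - ∂P/∂y) dx ∧ dy.
  ∂Q/∂x = 0
  ∂P/∂y = -3*x
  integrand = ∂Q/∂x - ∂P/∂y = 3*x.
Integrating over R: integral_0^1 integral_0^1 (3*x) dx dy = 3/2.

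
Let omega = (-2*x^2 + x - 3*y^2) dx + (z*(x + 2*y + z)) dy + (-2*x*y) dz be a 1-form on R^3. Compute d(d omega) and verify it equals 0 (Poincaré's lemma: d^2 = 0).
d(d omega) = 0

Step 1: d omega = sum_{i<j} (∂f_j/∂x_i - ∂f_i/∂x_j) dx_i ∧ dx_j:
  coeff of dx ∧ dy: 6*y + z
  coeff of dx ∧ dz: -2*y
  coeff of dy ∧ dz: -3*x - 2*y - 2*z
Step 2: Apply d again to each 2-form coefficient. The only possible 3-form in R^3 is dx ∧ dy ∧ dz, with coefficient
  ∂(coeff of dy∧dz)/∂x - ∂(coeff of dx∧dz)/∂y + ∂(coeff of dx∧dy)/∂z
  = ∂/∂x (-3*x - 2*y - 2*z) - ∂/∂y (-2*y) + ∂/∂z (6*y + z).
Each of these terms simplifies to sums of mixed partials that cancel in pairs. The result is 0 (by equality of mixed partials for smooth functions — Schwarz / Clairaut).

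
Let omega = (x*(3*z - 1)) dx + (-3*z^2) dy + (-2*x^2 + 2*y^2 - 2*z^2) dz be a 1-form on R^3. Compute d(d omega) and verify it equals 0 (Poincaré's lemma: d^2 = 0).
d(d omega) = 0

Step 1: d omega = sum_{i<j} (∂f_j/∂x_i - ∂f_i/∂x_j) dx_i ∧ dx_j:
  coeff of dx ∧ dy: 0
  coeff of dx ∧ dz: -7*x
  coeff of dy ∧ dz: 4*y + 6*z
Step 2: Apply d again to each 2-form coefficient. The only possible 3-form in R^3 is dx ∧ dy ∧ dz, with coefficient
  ∂(coeff of dy∧dz)/∂x - ∂(coeff of dx∧dz)/∂y + ∂(coeff of dx∧dy)/∂z
  = ∂/∂x (4*y + 6*z) - ∂/∂y (-7*x) + ∂/∂z (0).
Each of these terms simplifies to sums of mixed partials that cancel in pairs. The result is 0 (by equality of mixed partials for smooth functions — Schwarz / Clairaut).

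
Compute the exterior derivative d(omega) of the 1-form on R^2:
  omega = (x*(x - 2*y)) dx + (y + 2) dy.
d(omega) = (2*x) dx ∧ dy

For a 1-form omega = sum_i f_i dx_i, the exterior derivative is
  d(omega) = sum_{i < j} (∂f_j/∂x_i - ∂f_i/∂x_j) dx_i ∧ dx_j.
  coefficient of dx ∧ dy: ∂f_2/∂x - ∂f_1/∂y = ∂(y + 2)/∂x - ∂(x*(x - 2*y))/∂y = 2*x
Assembling: d(omega) = (2*x) dx ∧ dy.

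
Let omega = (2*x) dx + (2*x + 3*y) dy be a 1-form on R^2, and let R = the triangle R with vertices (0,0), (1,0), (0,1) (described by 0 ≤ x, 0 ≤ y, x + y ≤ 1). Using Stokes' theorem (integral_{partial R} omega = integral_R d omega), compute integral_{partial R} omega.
integral_(partial R) omega = 1

Stokes: integral_partial_R omega = integral_R d omega with d omega = (∂Q/∂x - ∂P/∂y) dx ∧ dy.
  ∂Q/∂x = 2
  ∂P/∂y = 0
  integrand = ∂Q/∂x - ∂P/∂y = 2.
Integrating over R: integral_0^1 integral_0^{1-x} (2) dy dx = 1.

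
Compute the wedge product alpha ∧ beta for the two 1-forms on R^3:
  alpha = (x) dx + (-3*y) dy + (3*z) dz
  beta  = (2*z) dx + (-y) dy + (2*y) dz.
alpha ∧ beta = (y*(-x + 6*z)) dx ∧ dy + (2*x*y - 6*z^2) dx ∧ dz + (3*y*(-2*y + z)) dy ∧ dz

Distribute the wedge, using dx_i ∧ dx_j = -dx_j ∧ dx_i and dx_i ∧ dx_i = 0. For each pair (i, j) with i < j, the coefficient of dx_i ∧ dx_j in alpha ∧ beta is (alpha_i * beta_j - alpha_j * beta_i). Collecting: alpha ∧ beta = (y*(-x + 6*z)) dx ∧ dy + (2*x*y - 6*z^2) dx ∧ dz + (3*y*(-2*y + z)) dy ∧ dz.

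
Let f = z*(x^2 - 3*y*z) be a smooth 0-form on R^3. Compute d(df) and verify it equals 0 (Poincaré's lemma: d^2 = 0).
d(df) = 0

Step 1: df = sum_i (∂f/∂x_i) dx_i = (2*x*z) dx + (-3*z^2) dy + (x^2 - 6*y*z) dz.
Step 2: Apply d again. Using the 1-form formula, the coefficient of dx ∧ dy in d(df) is ∂^2 f/∂x ∂y - ∂^2 f/∂y ∂x = (0) - (0) = 0 (equality of mixed partials for smooth f).
Similarly for dx ∧ dz and dy ∧ dz — all coefficients vanish. So d(df) = 0.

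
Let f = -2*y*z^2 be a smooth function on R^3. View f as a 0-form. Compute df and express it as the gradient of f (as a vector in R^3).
df = (0) dx + (-2*z^2) dy + (-4*y*z) dz; grad f = (0, -2*z^2, -4*y*z)

For a 0-form f, d f = (∂f/∂x) dx + (∂f/∂y) dy + (∂f/∂z) dz. The components of the vector representation are exactly the entries of grad f in Cartesian coordinates:
  ∂f/∂x = 0
  ∂f/∂y = -2*z^2
  ∂f/∂z = -4*y*z.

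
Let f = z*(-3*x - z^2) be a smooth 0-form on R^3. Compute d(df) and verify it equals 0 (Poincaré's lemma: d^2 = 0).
d(df) = 0

Step 1: df = sum_i (∂f/∂x_i) dx_i = (-3*z) dx + (0) dy + (-3*x - 3*z^2) dz.
Step 2: Apply d again. Using the 1-form formula, the coefficient of dx ∧ dy in d(df) is ∂^2 f/∂x ∂y - ∂^2 f/∂y ∂x = (0) - (0) = 0 (equality of mixed partials for smooth f).
Similarly for dx ∧ dz and dy ∧ dz — all coefficients vanish. So d(df) = 0.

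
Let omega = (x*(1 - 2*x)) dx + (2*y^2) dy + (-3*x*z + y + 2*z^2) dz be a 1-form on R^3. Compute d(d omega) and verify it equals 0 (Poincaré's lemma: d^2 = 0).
d(d omega) = 0

Step 1: d omega = sum_{i<j} (∂f_j/∂x_i - ∂f_i/∂x_j) dx_i ∧ dx_j:
  coeff of dx ∧ dy: 0
  coeff of dx ∧ dz: -3*z
  coeff of dy ∧ dz: 1
Step 2: Apply d again to each 2-form coefficient. The only possible 3-form in R^3 is dx ∧ dy ∧ dz, with coefficient
  ∂(coeff of dy∧dz)/∂x - ∂(coeff of dx∧dz)/∂y + ∂(coeff of dx∧dy)/∂z
  = ∂/∂x (1) - ∂/∂y (-3*z) + ∂/∂z (0).
Each of these terms simplifies to sums of mixed partials that cancel in pairs. The result is 0 (by equality of mixed partials for smooth functions — Schwarz / Clairaut).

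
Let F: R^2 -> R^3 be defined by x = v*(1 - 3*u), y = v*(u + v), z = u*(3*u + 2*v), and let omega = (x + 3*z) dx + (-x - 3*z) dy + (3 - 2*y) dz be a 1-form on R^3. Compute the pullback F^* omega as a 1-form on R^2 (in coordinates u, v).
F^* omega = (-48*u^2*v - 28*u*v^2 + 18*u - 4*v^3 - 4*v^2 + 6*v) du + (-36*u^3 - 34*u^2*v + 9*u^2 - 10*u*v^2 - u*v + 6*u - 2*v^2 + v) dv

Using F^*(f dg) = (f ∘ F) d(g ∘ F), substitute each coordinate x_i by F_i(u, v) in f_i, and replace dx_i by d F_i = (∂F_i/∂u) du + (∂F_i/∂v) dv.
  For the x component: f_1(F) = 9*u^2 + 3*u*v + v; d F_1 = (-3*v) du + (1 - 3*u) dv
  For the y component: f_2(F) = -9*u^2 - 3*u*v - v; d F_2 = (v) du + (u + 2*v) dv
  For the z component: f_3(F) = -2*u*v - 2*v^2 + 3; d F_3 = (6*u + 2*v) du + (2*u) dv
Combining and collecting du, dv coefficients:
  coeff of du: -48*u^2*v - 28*u*v^2 + 18*u - 4*v^3 - 4*v^2 + 6*v
  coeff of dv: -36*u^3 - 34*u^2*v + 9*u^2 - 10*u*v^2 - u*v + 6*u - 2*v^2 + v
F^* omega = (-48*u^2*v - 28*u*v^2 + 18*u - 4*v^3 - 4*v^2 + 6*v) du + (-36*u^3 - 34*u^2*v + 9*u^2 - 10*u*v^2 - u*v + 6*u - 2*v^2 + v) dv.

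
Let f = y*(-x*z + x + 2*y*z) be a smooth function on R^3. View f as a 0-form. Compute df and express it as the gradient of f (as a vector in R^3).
df = (y*(1 - z)) dx + (-x*z + x + 4*y*z) dy + (y*(-x + 2*y)) dz; grad f = (y*(1 - z), -x*z + x + 4*y*z, y*(-x + 2*y))

For a 0-form f, d f = (∂f/∂x) dx + (∂f/∂y) dy + (∂f/∂z) dz. The components of the vector representation are exactly the entries of grad f in Cartesian coordinates:
  ∂f/∂x = y*(1 - z)
  ∂f/∂y = -x*z + x + 4*y*z
  ∂f/∂z = y*(-x + 2*y).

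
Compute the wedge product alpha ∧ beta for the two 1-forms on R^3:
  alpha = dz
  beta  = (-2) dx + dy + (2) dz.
alpha ∧ beta = (2) dx ∧ dz + (-1) dy ∧ dz

Distribute the wedge, using dx_i ∧ dx_j = -dx_j ∧ dx_i and dx_i ∧ dx_i = 0. For each pair (i, j) with i < j, the coefficient of dx_i ∧ dx_j in alpha ∧ beta is (alpha_i * beta_j - alpha_j * beta_i). Collecting: alpha ∧ beta = (2) dx ∧ dz + (-1) dy ∧ dz.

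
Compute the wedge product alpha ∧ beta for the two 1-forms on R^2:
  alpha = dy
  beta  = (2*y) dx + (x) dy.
alpha ∧ beta = (-2*y) dx ∧ dy

Distribute the wedge, using dx_i ∧ dx_j = -dx_j ∧ dx_i and dx_i ∧ dx_i = 0. For each pair (i, j) with i < j, the coefficient of dx_i ∧ dx_j in alpha ∧ beta is (alpha_i * beta_j - alpha_j * beta_i). Collecting: alpha ∧ beta = (-2*y) dx ∧ dy.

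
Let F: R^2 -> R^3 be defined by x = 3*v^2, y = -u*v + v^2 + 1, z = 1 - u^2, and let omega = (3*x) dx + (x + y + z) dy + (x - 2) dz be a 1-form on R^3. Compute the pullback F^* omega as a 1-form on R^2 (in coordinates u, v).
F^* omega = (u^2*v - 5*u*v^2 + 4*u - 4*v^3 - 2*v) du + (u^3 - u^2*v - 6*u*v^2 - 2*u + 62*v^3 + 4*v) dv

Using F^*(f dg) = (f ∘ F) d(g ∘ F), substitute each coordinate x_i by F_i(u, v) in f_i, and replace dx_i by d F_i = (∂F_i/∂u) du + (∂F_i/∂v) dv.
  For the x component: f_1(F) = 9*v^2; d F_1 = (0) du + (6*v) dv
  For the y component: f_2(F) = -u^2 - u*v + 4*v^2 + 2; d F_2 = (-v) du + (-u + 2*v) dv
  For the z component: f_3(F) = 3*v^2 - 2; d F_3 = (-2*u) du + (0) dv
Combining and collecting du, dv coefficients:
  coeff of du: u^2*v - 5*u*v^2 + 4*u - 4*v^3 - 2*v
  coeff of dv: u^3 - u^2*v - 6*u*v^2 - 2*u + 62*v^3 + 4*v
F^* omega = (u^2*v - 5*u*v^2 + 4*u - 4*v^3 - 2*v) du + (u^3 - u^2*v - 6*u*v^2 - 2*u + 62*v^3 + 4*v) dv.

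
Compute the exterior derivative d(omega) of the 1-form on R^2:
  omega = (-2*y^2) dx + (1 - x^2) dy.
d(omega) = (-2*x + 4*y) dx ∧ dy

For a 1-form omega = sum_i f_i dx_i, the exterior derivative is
  d(omega) = sum_{i < j} (∂f_j/∂x_i - ∂f_i/∂x_j) dx_i ∧ dx_j.
  coefficient of dx ∧ dy: ∂f_2/∂x - ∂f_1/∂y = ∂(1 - x^2)/∂x - ∂(-2*y^2)/∂y = -2*x + 4*y
Assembling: d(omega) = (-2*x + 4*y) dx ∧ dy.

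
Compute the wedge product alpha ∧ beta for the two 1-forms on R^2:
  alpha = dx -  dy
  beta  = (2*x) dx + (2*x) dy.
alpha ∧ beta = (4*x) dx ∧ dy

Distribute the wedge, using dx_i ∧ dx_j = -dx_j ∧ dx_i and dx_i ∧ dx_i = 0. For each pair (i, j) with i < j, the coefficient of dx_i ∧ dx_j in alpha ∧ beta is (alpha_i * beta_j - alpha_j * beta_i). Collecting: alpha ∧ beta = (4*x) dx ∧ dy.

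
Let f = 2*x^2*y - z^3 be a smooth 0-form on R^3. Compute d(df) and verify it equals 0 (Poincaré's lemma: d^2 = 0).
d(df) = 0

Step 1: df = sum_i (∂f/∂x_i) dx_i = (4*x*y) dx + (2*x^2) dy + (-3*z^2) dz.
Step 2: Apply d again. Using the 1-form formula, the coefficient of dx ∧ dy in d(df) is ∂^2 f/∂x ∂y - ∂^2 f/∂y ∂x = (4*x) - (4*x) = 0 (equality of mixed partials for smooth f).
Similarly for dx ∧ dz and dy ∧ dz — all coefficients vanish. So d(df) = 0.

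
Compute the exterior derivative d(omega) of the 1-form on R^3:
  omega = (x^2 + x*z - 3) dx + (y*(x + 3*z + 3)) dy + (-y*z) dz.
d(omega) = (y) dx ∧ dy + (-x) dx ∧ dz + (-3*y - z) dy ∧ dz

For a 1-form omega = sum_i f_i dx_i, the exterior derivative is
  d(omega) = sum_{i < j} (∂f_j/∂x_i - ∂f_i/∂x_j) dx_i ∧ dx_j.
  coefficient of dx ∧ dy: ∂f_2/∂x - ∂f_1/∂y = ∂(y*(x + 3*z + 3))/∂x - ∂(x^2 + x*z - 3)/∂y = y
  coefficient of dx ∧ dz: ∂f_3/∂x - ∂f_1/∂z = ∂(-y*z)/∂x - ∂(x^2 + x*z - 3)/∂z = -x
  coefficient of dy ∧ dz: ∂f_3/∂y - ∂f_2/∂z = ∂(-y*z)/∂y - ∂(y*(x + 3*z + 3))/∂z = -3*y - z
Assembling: d(omega) = (y) dx ∧ dy + (-x) dx ∧ dz + (-3*y - z) dy ∧ dz.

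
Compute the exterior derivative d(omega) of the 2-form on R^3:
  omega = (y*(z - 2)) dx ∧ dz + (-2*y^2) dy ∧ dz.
d(omega) = (2 - z) dx ∧ dy ∧ dz

For a 2-form omega = sum_{i<j} g_{ij} dx_i ∧ dx_j, the exterior derivative is
  d(omega) = sum_{i<j} d(g_{ij}) ∧ dx_i ∧ dx_j = sum_{i<j, k} (∂g_{ij}/∂x_k) dx_k ∧ dx_i ∧ dx_j.
Expand each term, using dx_k ∧ dx_i ∧ dx_j = sgn(permutation) dx_{(a)} ∧ dx_{(b)} ∧ dx_{(c)} with (a < b < c) sorted:
  d(y*(z - 2)) includes (∂/∂y)(y*(z - 2)) dy = (z - 2) dy, which multiplied by dx ∧ dz gives (2 - z) dx ∧ dy ∧ dz
Collecting like 3-forms: d(omega) = (2 - z) dx ∧ dy ∧ dz.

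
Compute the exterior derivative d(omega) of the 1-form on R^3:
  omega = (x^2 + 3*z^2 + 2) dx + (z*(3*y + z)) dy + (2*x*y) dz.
d(omega) = (2*y - 6*z) dx ∧ dz + (2*x - 3*y - 2*z) dy ∧ dz

For a 1-form omega = sum_i f_i dx_i, the exterior derivative is
  d(omega) = sum_{i < j} (∂f_j/∂x_i - ∂f_i/∂x_j) dx_i ∧ dx_j.
  coefficient of dx ∧ dz: ∂f_3/∂x - ∂f_1/∂z = ∂(2*x*y)/∂x - ∂(x^2 + 3*z^2 + 2)/∂z = 2*y - 6*z
  coefficient of dy ∧ dz: ∂f_3/∂y - ∂f_2/∂z = ∂(2*x*y)/∂y - ∂(z*(3*y + z))/∂z = 2*x - 3*y - 2*z
Assembling: d(omega) = (2*y - 6*z) dx ∧ dz + (2*x - 3*y - 2*z) dy ∧ dz.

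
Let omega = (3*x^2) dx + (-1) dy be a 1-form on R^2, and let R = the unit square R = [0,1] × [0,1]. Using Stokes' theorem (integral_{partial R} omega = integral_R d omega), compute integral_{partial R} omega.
integral_(partial R) omega = 0

Stokes: integral_partial_R omega = integral_R d omega with d omega = (∂Q/∂x - ∂P/∂y) dx ∧ dy.
  ∂Q/∂x = 0
  ∂P/∂y = 0
  integrand = ∂Q/∂x - ∂P/∂y = 0.
Integrating over R: integral_0^1 integral_0^1 (0) dx dy = 0.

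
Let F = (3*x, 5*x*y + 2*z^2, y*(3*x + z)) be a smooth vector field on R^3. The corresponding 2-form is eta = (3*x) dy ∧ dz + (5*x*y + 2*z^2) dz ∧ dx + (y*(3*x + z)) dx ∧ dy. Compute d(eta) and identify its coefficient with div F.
d(eta) = (5*x + y + 3) dx ∧ dy ∧ dz; div F = 5*x + y + 3

For a 2-form in R^3 of the form above, applying d gives a 3-form with coefficient ∂P/∂x + ∂Q/∂y + ∂R/∂z:
  ∂P/∂x = 3
  ∂Q/∂y = 5*x
  ∂R/∂z = y
Sum = 5*x + y + 3, which is exactly div F.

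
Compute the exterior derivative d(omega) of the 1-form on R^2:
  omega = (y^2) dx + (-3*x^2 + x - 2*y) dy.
d(omega) = (-6*x - 2*y + 1) dx ∧ dy

For a 1-form omega = sum_i f_i dx_i, the exterior derivative is
  d(omega) = sum_{i < j} (∂f_j/∂x_i - ∂f_i/∂x_j) dx_i ∧ dx_j.
  coefficient of dx ∧ dy: ∂f_2/∂x - ∂f_1/∂y = ∂(-3*x^2 + x - 2*y)/∂x - ∂(y^2)/∂y = -6*x - 2*y + 1
Assembling: d(omega) = (-6*x - 2*y + 1) dx ∧ dy.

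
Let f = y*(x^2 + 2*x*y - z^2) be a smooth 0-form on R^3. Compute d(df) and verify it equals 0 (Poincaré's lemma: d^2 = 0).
d(df) = 0

Step 1: df = sum_i (∂f/∂x_i) dx_i = (2*y*(x + y)) dx + (x^2 + 4*x*y - z^2) dy + (-2*y*z) dz.
Step 2: Apply d again. Using the 1-form formula, the coefficient of dx ∧ dy in d(df) is ∂^2 f/∂x ∂y - ∂^2 f/∂y ∂x = (2*x + 4*y) - (2*x + 4*y) = 0 (equality of mixed partials for smooth f).
Similarly for dx ∧ dz and dy ∧ dz — all coefficients vanish. So d(df) = 0.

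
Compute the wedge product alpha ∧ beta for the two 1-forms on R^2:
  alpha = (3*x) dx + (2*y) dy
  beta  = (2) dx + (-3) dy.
alpha ∧ beta = (-9*x - 4*y) dx ∧ dy

Distribute the wedge, using dx_i ∧ dx_j = -dx_j ∧ dx_i and dx_i ∧ dx_i = 0. For each pair (i, j) with i < j, the coefficient of dx_i ∧ dx_j in alpha ∧ beta is (alpha_i * beta_j - alpha_j * beta_i). Collecting: alpha ∧ beta = (-9*x - 4*y) dx ∧ dy.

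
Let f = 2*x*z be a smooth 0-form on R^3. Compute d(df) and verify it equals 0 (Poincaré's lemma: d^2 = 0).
d(df) = 0

Step 1: df = sum_i (∂f/∂x_i) dx_i = (2*z) dx + (0) dy + (2*x) dz.
Step 2: Apply d again. Using the 1-form formula, the coefficient of dx ∧ dy in d(df) is ∂^2 f/∂x ∂y - ∂^2 f/∂y ∂x = (0) - (0) = 0 (equality of mixed partials for smooth f).
Similarly for dx ∧ dz and dy ∧ dz — all coefficients vanish. So d(df) = 0.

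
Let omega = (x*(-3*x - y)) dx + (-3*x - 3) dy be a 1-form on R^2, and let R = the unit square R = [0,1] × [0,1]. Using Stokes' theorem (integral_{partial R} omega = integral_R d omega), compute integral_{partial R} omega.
integral_(partial R) omega = -5/2

Stokes: integral_partial_R omega = integral_R d omega with d omega = (∂Q/∂x - ∂P/∂y) dx ∧ dy.
  ∂Q/∂x = -3
  ∂P/∂y = -x
  integrand = ∂Q/∂x - ∂P/∂y = x - 3.
Integrating over R: integral_0^1 integral_0^1 (x - 3) dx dy = -5/2.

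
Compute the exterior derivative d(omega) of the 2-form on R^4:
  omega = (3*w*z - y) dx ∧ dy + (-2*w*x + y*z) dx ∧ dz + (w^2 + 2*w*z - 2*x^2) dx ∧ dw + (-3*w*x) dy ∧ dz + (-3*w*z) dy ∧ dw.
d(omega) = (-z) dx ∧ dy ∧ dz + (3*z) dx ∧ dy ∧ dw + (-2*w - 2*x) dx ∧ dz ∧ dw + (3*w - 3*x) dy ∧ dz ∧ dw

For a 2-form omega = sum_{i<j} g_{ij} dx_i ∧ dx_j, the exterior derivative is
  d(omega) = sum_{i<j} d(g_{ij}) ∧ dx_i ∧ dx_j = sum_{i<j, k} (∂g_{ij}/∂x_k) dx_k ∧ dx_i ∧ dx_j.
Expand each term, using dx_k ∧ dx_i ∧ dx_j = sgn(permutation) dx_{(a)} ∧ dx_{(b)} ∧ dx_{(c)} with (a < b < c) sorted:
  d(3*w*z - y) includes (∂/∂z)(3*w*z - y) dz = (3*w) dz, which multiplied by dx ∧ dy gives (3*w) dx ∧ dy ∧ dz
  d(3*w*z - y) includes (∂/∂w)(3*w*z - y) dw = (3*z) dw, which multiplied by dx ∧ dy gives (3*z) dx ∧ dy ∧ dw
  d(-2*w*x + y*z) includes (∂/∂y)(-2*w*x + y*z) dy = (z) dy, which multiplied by dx ∧ dz gives (-z) dx ∧ dy ∧ dz
  d(-2*w*x + y*z) includes (∂/∂w)(-2*w*x + y*z) dw = (-2*x) dw, which multiplied by dx ∧ dz gives (-2*x) dx ∧ dz ∧ dw
  d(w^2 + 2*w*z - 2*x^2) includes (∂/∂z)(w^2 + 2*w*z - 2*x^2) dz = (2*w) dz, which multiplied by dx ∧ dw gives (-2*w) dx ∧ dz ∧ dw
  d(-3*w*x) includes (∂/∂x)(-3*w*x) dx = (-3*w) dx, which multiplied by dy ∧ dz gives (-3*w) dx ∧ dy ∧ dz
  d(-3*w*x) includes (∂/∂w)(-3*w*x) dw = (-3*x) dw, which multiplied by dy ∧ dz gives (-3*x) dy ∧ dz ∧ dw
  d(-3*w*z) includes (∂/∂z)(-3*w*z) dz = (-3*w) dz, which multiplied by dy ∧ dw gives (3*w) dy ∧ dz ∧ dw
Collecting like 3-forms: d(omega) = (-z) dx ∧ dy ∧ dz + (3*z) dx ∧ dy ∧ dw + (-2*w - 2*x) dx ∧ dz ∧ dw + (3*w - 3*x) dy ∧ dz ∧ dw.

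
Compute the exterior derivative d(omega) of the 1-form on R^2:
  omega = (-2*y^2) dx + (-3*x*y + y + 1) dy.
d(omega) = (y) dx ∧ dy

For a 1-form omega = sum_i f_i dx_i, the exterior derivative is
  d(omega) = sum_{i < j} (∂f_j/∂x_i - ∂f_i/∂x_j) dx_i ∧ dx_j.
  coefficient of dx ∧ dy: ∂f_2/∂x - ∂f_1/∂y = ∂(-3*x*y + y + 1)/∂x - ∂(-2*y^2)/∂y = y
Assembling: d(omega) = (y) dx ∧ dy.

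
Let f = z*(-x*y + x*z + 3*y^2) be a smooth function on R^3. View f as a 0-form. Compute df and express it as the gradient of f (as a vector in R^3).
df = (z*(-y + z)) dx + (z*(-x + 6*y)) dy + (-x*y + 2*x*z + 3*y^2) dz; grad f = (z*(-y + z), z*(-x + 6*y), -x*y + 2*x*z + 3*y^2)

For a 0-form f, d f = (∂f/∂x) dx + (∂f/∂y) dy + (∂f/∂z) dz. The components of the vector representation are exactly the entries of grad f in Cartesian coordinates:
  ∂f/∂x = z*(-y + z)
  ∂f/∂y = z*(-x + 6*y)
  ∂f/∂z = -x*y + 2*x*z + 3*y^2.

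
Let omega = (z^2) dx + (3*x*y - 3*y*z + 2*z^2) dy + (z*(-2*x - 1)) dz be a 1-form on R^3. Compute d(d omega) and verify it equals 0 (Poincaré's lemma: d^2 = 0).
d(d omega) = 0

Step 1: d omega = sum_{i<j} (∂f_j/∂x_i - ∂f_i/∂x_j) dx_i ∧ dx_j:
  coeff of dx ∧ dy: 3*y
  coeff of dx ∧ dz: -4*z
  coeff of dy ∧ dz: 3*y - 4*z
Step 2: Apply d again to each 2-form coefficient. The only possible 3-form in R^3 is dx ∧ dy ∧ dz, with coefficient
  ∂(coeff of dy∧dz)/∂x - ∂(coeff of dx∧dz)/∂y + ∂(coeff of dx∧dy)/∂z
  = ∂/∂x (3*y - 4*z) - ∂/∂y (-4*z) + ∂/∂z (3*y).
Each of these terms simplifies to sums of mixed partials that cancel in pairs. The result is 0 (by equality of mixed partials for smooth functions — Schwarz / Clairaut).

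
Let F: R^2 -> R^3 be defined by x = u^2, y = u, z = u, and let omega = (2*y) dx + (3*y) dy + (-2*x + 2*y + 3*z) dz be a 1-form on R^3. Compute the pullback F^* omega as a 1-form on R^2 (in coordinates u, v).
F^* omega = (2*u*(u + 4)) du

Using F^*(f dg) = (f ∘ F) d(g ∘ F), substitute each coordinate x_i by F_i(u, v) in f_i, and replace dx_i by d F_i = (∂F_i/∂u) du + (∂F_i/∂v) dv.
  For the x component: f_1(F) = 2*u; d F_1 = (2*u) du + (0) dv
  For the y component: f_2(F) = 3*u; d F_2 = (1) du + (0) dv
  For the z component: f_3(F) = u*(5 - 2*u); d F_3 = (1) du + (0) dv
Combining and collecting du, dv coefficients:
  coeff of du: 2*u*(u + 4)
  coeff of dv: 0
F^* omega = (2*u*(u + 4)) du.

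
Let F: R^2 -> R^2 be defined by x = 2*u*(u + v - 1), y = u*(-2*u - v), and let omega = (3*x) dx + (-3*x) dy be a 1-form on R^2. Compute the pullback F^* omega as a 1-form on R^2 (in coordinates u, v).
F^* omega = (6*u*(8*u^2 + 11*u*v - 10*u + 3*v^2 - 5*v + 2)) du + (18*u^2*(u + v - 1)) dv

Using F^*(f dg) = (f ∘ F) d(g ∘ F), substitute each coordinate x_i by F_i(u, v) in f_i, and replace dx_i by d F_i = (∂F_i/∂u) du + (∂F_i/∂v) dv.
  For the x component: f_1(F) = 6*u*(u + v - 1); d F_1 = (4*u + 2*v - 2) du + (2*u) dv
  For the y component: f_2(F) = 6*u*(-u - v + 1); d F_2 = (-4*u - v) du + (-u) dv
Combining and collecting du, dv coefficients:
  coeff of du: 6*u*(8*u^2 + 11*u*v - 10*u + 3*v^2 - 5*v + 2)
  coeff of dv: 18*u^2*(u + v - 1)
F^* omega = (6*u*(8*u^2 + 11*u*v - 10*u + 3*v^2 - 5*v + 2)) du + (18*u^2*(u + v - 1)) dv.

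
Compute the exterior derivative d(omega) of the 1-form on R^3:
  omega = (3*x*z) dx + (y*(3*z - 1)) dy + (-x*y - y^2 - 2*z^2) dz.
d(omega) = (-3*x - y) dx ∧ dz + (-x - 5*y) dy ∧ dz

For a 1-form omega = sum_i f_i dx_i, the exterior derivative is
  d(omega) = sum_{i < j} (∂f_j/∂x_i - ∂f_i/∂x_j) dx_i ∧ dx_j.
  coefficient of dx ∧ dz: ∂f_3/∂x - ∂f_1/∂z = ∂(-x*y - y^2 - 2*z^2)/∂x - ∂(3*x*z)/∂z = -3*x - y
  coefficient of dy ∧ dz: ∂f_3/∂y - ∂f_2/∂z = ∂(-x*y - y^2 - 2*z^2)/∂y - ∂(y*(3*z - 1))/∂z = -x - 5*y
Assembling: d(omega) = (-3*x - y) dx ∧ dz + (-x - 5*y) dy ∧ dz.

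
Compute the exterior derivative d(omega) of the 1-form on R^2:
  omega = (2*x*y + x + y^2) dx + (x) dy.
d(omega) = (-2*x - 2*y + 1) dx ∧ dy

For a 1-form omega = sum_i f_i dx_i, the exterior derivative is
  d(omega) = sum_{i < j} (∂f_j/∂x_i - ∂f_i/∂x_j) dx_i ∧ dx_j.
  coefficient of dx ∧ dy: ∂f_2/∂x - ∂f_1/∂y = ∂(x)/∂x - ∂(2*x*y + x + y^2)/∂y = -2*x - 2*y + 1
Assembling: d(omega) = (-2*x - 2*y + 1) dx ∧ dy.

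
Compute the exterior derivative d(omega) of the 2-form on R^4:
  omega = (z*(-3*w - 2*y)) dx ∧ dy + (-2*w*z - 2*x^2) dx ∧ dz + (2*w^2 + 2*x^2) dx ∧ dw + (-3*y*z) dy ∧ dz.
d(omega) = (-3*w - 2*y) dx ∧ dy ∧ dz + (-3*z) dx ∧ dy ∧ dw + (-2*z) dx ∧ dz ∧ dw

For a 2-form omega = sum_{i<j} g_{ij} dx_i ∧ dx_j, the exterior derivative is
  d(omega) = sum_{i<j} d(g_{ij}) ∧ dx_i ∧ dx_j = sum_{i<j, k} (∂g_{ij}/∂x_k) dx_k ∧ dx_i ∧ dx_j.
Expand each term, using dx_k ∧ dx_i ∧ dx_j = sgn(permutation) dx_{(a)} ∧ dx_{(b)} ∧ dx_{(c)} with (a < b < c) sorted:
  d(z*(-3*w - 2*y)) includes (∂/∂z)(z*(-3*w - 2*y)) dz = (-3*w - 2*y) dz, which multiplied by dx ∧ dy gives (-3*w - 2*y) dx ∧ dy ∧ dz
  d(z*(-3*w - 2*y)) includes (∂/∂w)(z*(-3*w - 2*y)) dw = (-3*z) dw, which multiplied by dx ∧ dy gives (-3*z) dx ∧ dy ∧ dw
  d(-2*w*z - 2*x^2) includes (∂/∂w)(-2*w*z - 2*x^2) dw = (-2*z) dw, which multiplied by dx ∧ dz gives (-2*z) dx ∧ dz ∧ dw
Collecting like 3-forms: d(omega) = (-3*w - 2*y) dx ∧ dy ∧ dz + (-3*z) dx ∧ dy ∧ dw + (-2*z) dx ∧ dz ∧ dw.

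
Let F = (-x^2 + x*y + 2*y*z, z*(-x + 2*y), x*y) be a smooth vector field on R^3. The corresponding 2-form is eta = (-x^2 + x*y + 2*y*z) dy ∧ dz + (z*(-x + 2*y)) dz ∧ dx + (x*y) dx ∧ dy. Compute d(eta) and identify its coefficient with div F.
d(eta) = (-2*x + y + 2*z) dx ∧ dy ∧ dz; div F = -2*x + y + 2*z

For a 2-form in R^3 of the form above, applying d gives a 3-form with coefficient ∂P/∂x + ∂Q/∂y + ∂R/∂z:
  ∂P/∂x = -2*x + y
  ∂Q/∂y = 2*z
  ∂R/∂z = 0
Sum = -2*x + y + 2*z, which is exactly div F.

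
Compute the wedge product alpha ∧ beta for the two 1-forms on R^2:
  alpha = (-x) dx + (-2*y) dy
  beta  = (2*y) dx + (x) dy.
alpha ∧ beta = (-x^2 + 4*y^2) dx ∧ dy

Distribute the wedge, using dx_i ∧ dx_j = -dx_j ∧ dx_i and dx_i ∧ dx_i = 0. For each pair (i, j) with i < j, the coefficient of dx_i ∧ dx_j in alpha ∧ beta is (alpha_i * beta_j - alpha_j * beta_i). Collecting: alpha ∧ beta = (-x^2 + 4*y^2) dx ∧ dy.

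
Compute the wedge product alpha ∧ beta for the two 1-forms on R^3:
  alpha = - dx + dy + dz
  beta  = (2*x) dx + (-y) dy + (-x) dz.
alpha ∧ beta = (-2*x + y) dx ∧ dy + (-x) dx ∧ dz + (-x + y) dy ∧ dz

Distribute the wedge, using dx_i ∧ dx_j = -dx_j ∧ dx_i and dx_i ∧ dx_i = 0. For each pair (i, j) with i < j, the coefficient of dx_i ∧ dx_j in alpha ∧ beta is (alpha_i * beta_j - alpha_j * beta_i). Collecting: alpha ∧ beta = (-2*x + y) dx ∧ dy + (-x) dx ∧ dz + (-x + y) dy ∧ dz.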